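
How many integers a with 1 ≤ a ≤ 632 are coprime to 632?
312

The number of a ∈ {1, ..., 632} with gcd(a, 632) = 1 is by definition Euler's totient φ(632). φ is multiplicative, with φ(p^e) = p^e − p^(e−1). Factorise 632 = 2^3 · 79. Then
  φ(632) = (2^3 − 2^2) · (79 − 1) = 4 · 78 = 312.
So there are 312 such integers.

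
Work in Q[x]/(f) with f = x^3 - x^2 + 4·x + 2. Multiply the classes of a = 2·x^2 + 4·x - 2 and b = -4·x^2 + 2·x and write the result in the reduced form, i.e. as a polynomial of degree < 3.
First multiply in Q[x] without reducing: a · b = -8·x^4 - 12·x^3 + 16·x^2 - 4·x. Now divide by f(x) = x^3 - x^2 + 4·x + 2, eliminating the leading term at each step:
  leading term -8·x^4: subtract (-8·x)·f(x) = -8·x^4 + 8·x^3 - 32·x^2 - 16·x, leaving -20·x^3 + 48·x^2 + 12·x
  leading term -20·x^3: subtract (-20)·f(x) = -20·x^3 + 20·x^2 - 80·x - 40, leaving 28·x^2 + 92·x + 40
The degree is now < 3, so this is the remainder. Hence a · b ≡ 28·x^2 + 92·x + 40 in Q[x]/(f).

Final answer: a · b ≡ 28·x^2 + 92·x + 40 (mod f(x))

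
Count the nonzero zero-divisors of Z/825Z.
Z/825Z has 424 nonzero zero-divisors

In Z/825Z each nonzero element is either a unit (gcd with 825 is 1) or a zero-divisor (gcd > 1). The number of units is φ(825): factorise 825 = 3 · 5^2 · 11, so φ(825) = (3 − 1) · (5^2 − 5^1) · (11 − 1) = 2 · 20 · 10 = 400. The nonzero elements number 825 − 1 = 824. Hence the nonzero zero-divisors number 824 − 400 = 424.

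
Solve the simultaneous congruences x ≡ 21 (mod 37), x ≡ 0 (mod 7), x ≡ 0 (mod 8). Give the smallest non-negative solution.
x ≡ 280 (mod 2072); the representative in [0, 2072) is 280

The moduli 37, 7, 8 are pairwise coprime, so by the CRT there is a unique solution mod 37·7·8 = 2072.
Solve by successive substitution. Start with x ≡ 21 (mod 37).
  Combine with x ≡ 0 (mod 7): write x = 21 + 37·t and require 21 + 37·t ≡ 0 (mod 7), i.e. 37·t ≡ 0 − 21 ≡ 0 (mod 7). Since 37^(−1) ≡ 4 (mod 7) (37 ≡ 2 (mod 7)), t ≡ 4·0 ≡ 0 (mod 7). So x ≡ 21 + 37·0 = 21 (mod 259).
  Combine with x ≡ 0 (mod 8): write x = 21 + 259·t and require 21 + 259·t ≡ 0 (mod 8), i.e. 259·t ≡ 0 − 21 ≡ 3 (mod 8). Since 259^(−1) ≡ 3 (mod 8) (259 ≡ 3 (mod 8)), t ≡ 3·3 ≡ 1 (mod 8). So x ≡ 21 + 259·1 = 280 (mod 2072).
Unique solution in [0, 2072): x = 280.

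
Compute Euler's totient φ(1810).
φ(1810) = 720

φ is multiplicative, with φ(p^e) = p^e − p^(e−1). Factorise 1810 = 2 · 5 · 181. Then
  φ(1810) = (2 − 1) · (5 − 1) · (181 − 1) = 1 · 4 · 180 = 720.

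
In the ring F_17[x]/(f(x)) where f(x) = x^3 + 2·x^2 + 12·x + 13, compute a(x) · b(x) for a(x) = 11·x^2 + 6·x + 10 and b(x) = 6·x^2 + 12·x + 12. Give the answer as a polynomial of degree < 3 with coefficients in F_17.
a · b ≡ 12·x^2 + 7·x + 9 (mod f(x))

Multiply as integer polynomials: a · b = 66·x^4 + 168·x^3 + 264·x^2 + 192·x + 120. Reducing coefficients mod 17: a · b ≡ 15·x^4 + 15·x^3 + 9·x^2 + 5·x + 1. Now divide by f(x) = x^3 + 2·x^2 + 12·x + 13 in F_17[x], eliminating the leading term at each step:
  leading term 15·x^4: subtract (15·x)·f(x) = 15·x^4 + 13·x^3 + 10·x^2 + 8·x, leaving 2·x^3 + 16·x^2 + 14·x + 1 (coefficients mod 17)
  leading term 2·x^3: subtract (2)·f(x) = 2·x^3 + 4·x^2 + 7·x + 9, leaving 12·x^2 + 7·x + 9 (coefficients mod 17)
The degree is now < 3, so this is the remainder. Hence a · b ≡ 12·x^2 + 7·x + 9 in F_17[x]/(f).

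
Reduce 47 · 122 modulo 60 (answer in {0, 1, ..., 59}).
Reduce the factors first: 122 ≡ 2 (mod 60), so 47 · 122 ≡ 47 · 2 (mod 60). 47 · 2 = 94. Dividing by 60: 94 = 1·60 + 34. So (47 · 122) mod 60 = 34.

Final answer: 34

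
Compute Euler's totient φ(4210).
φ(4210) = 1680

φ is multiplicative, with φ(p^e) = p^e − p^(e−1). Factorise 4210 = 2 · 5 · 421. Then
  φ(4210) = (2 − 1) · (5 − 1) · (421 − 1) = 1 · 4 · 420 = 1680.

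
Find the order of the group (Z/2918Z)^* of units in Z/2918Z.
(Z/2918Z)^* consists of the classes a with gcd(a, 2918) = 1, so its order is φ(2918). φ is multiplicative, with φ(p^e) = p^e − p^(e−1). Factorise 2918 = 2 · 1459. Then
  φ(2918) = (2 − 1) · (1459 − 1) = 1 · 1458 = 1458.
Thus |(Z/2918Z)^*| = 1458.

Final answer: |(Z/2918Z)^*| = 1458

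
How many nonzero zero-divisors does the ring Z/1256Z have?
Z/1256Z has 631 nonzero zero-divisors

In Z/1256Z each nonzero element is either a unit (gcd with 1256 is 1) or a zero-divisor (gcd > 1). The number of units is φ(1256): factorise 1256 = 2^3 · 157, so φ(1256) = (2^3 − 2^2) · (157 − 1) = 4 · 156 = 624. The nonzero elements number 1256 − 1 = 1255. Hence the nonzero zero-divisors number 1255 − 624 = 631.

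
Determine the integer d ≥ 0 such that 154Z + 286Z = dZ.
In the PID Z, (a, b) is generated by gcd(a, b). Compute gcd(286, 154) with the extended Euclidean algorithm, tracking rows (r, s, t) with s·286 + t·154 = r:
  row A: (286, 1, 0)   [1·286 + 0·154 = 286]
  row B: (154, 0, 1)   [0·286 + 1·154 = 154]
  286 = 1·154 + 132   → row C = row A − 1·row B = (132, 1, −1)   [check: 1·286 − 1·154 = 132]
  154 = 1·132 + 22   → row D = row B − 1·row C = (22, −1, 2)   [check: −1·286 + 2·154 = 22]
  132 = 6·22 + 0   → remainder 0, stop. gcd = 22 (last nonzero row D).
So gcd(154, 286) = 22, with Bézout identity −1·286 + 2·154 = 22. Containment (⊇): the Bézout identity exhibits 22 as an element of (154, 286), giving (22) ⊆ (154, 286). Containment (⊆): since 22 | 154 and 22 | 286 (154 = 22·7, 286 = 22·13), every Z-linear combination of 154 and 286 is divisible by 22, so (154, 286) ⊆ (22). Therefore (154, 286) = (22), d = 22.

Final answer: (154, 286) = (22); d = 22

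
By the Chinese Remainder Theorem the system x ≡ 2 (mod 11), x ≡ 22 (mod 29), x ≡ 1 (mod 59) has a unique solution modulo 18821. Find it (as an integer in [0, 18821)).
The moduli 11, 29, 59 are pairwise coprime, so by the CRT there is a unique solution mod 11·29·59 = 18821.
Solve by successive substitution. Start with x ≡ 2 (mod 11).
  Combine with x ≡ 22 (mod 29): write x = 2 + 11·t and require 2 + 11·t ≡ 22 (mod 29), i.e. 11·t ≡ 22 − 2 ≡ 20 (mod 29). Since 11^(−1) ≡ 8 (mod 29), t ≡ 8·20 ≡ 15 (mod 29). So x ≡ 2 + 11·15 = 167 (mod 319).
  Combine with x ≡ 1 (mod 59): write x = 167 + 319·t and require 167 + 319·t ≡ 1 (mod 59), i.e. 319·t ≡ 1 − 167 ≡ 11 (mod 59). Since 319^(−1) ≡ 32 (mod 59) (319 ≡ 24 (mod 59)), t ≡ 32·11 ≡ 57 (mod 59). So x ≡ 167 + 319·57 = 18350 (mod 18821).
Unique solution in [0, 18821): x = 18350.

Final answer: x ≡ 18350 (mod 18821); the representative in [0, 18821) is 18350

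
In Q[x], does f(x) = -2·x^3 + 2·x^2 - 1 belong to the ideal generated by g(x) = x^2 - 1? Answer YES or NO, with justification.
In Q[x] the ideal (g) consists of all multiples of g, so f ∈ (g) iff g | f, i.e. iff the remainder of f on division by g is 0. Divide f by g (g is monic, so eliminate the leading term of the running remainder at each step):
  leading term -2·x^3: subtract (-2·x)·g(x) = -2·x^3 + 2·x, leaving 2·x^2 - 2·x - 1
  leading term 2·x^2: subtract (2)·g(x) = 2·x^2 - 2, leaving 1 - 2·x
The remainder r(x) = 1 - 2·x ≠ 0 (and deg r < deg g), so g ∤ f, i.e. f ∉ (g).

Final answer: NO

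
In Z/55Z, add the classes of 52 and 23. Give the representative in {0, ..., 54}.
Both summands are already reduced mod 55. 52 + 23 = 75; 75 = 1·55 + 20, so (52 + 23) mod 55 = 20.

Final answer: 20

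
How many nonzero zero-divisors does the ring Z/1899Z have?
In Z/1899Z each nonzero element is either a unit (gcd with 1899 is 1) or a zero-divisor (gcd > 1). The number of units is φ(1899): factorise 1899 = 3^2 · 211, so φ(1899) = (3^2 − 3^1) · (211 − 1) = 6 · 210 = 1260. The nonzero elements number 1899 − 1 = 1898. Hence the nonzero zero-divisors number 1898 − 1260 = 638.

Final answer: Z/1899Z has 638 nonzero zero-divisors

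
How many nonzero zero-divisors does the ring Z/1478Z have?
In Z/1478Z each nonzero element is either a unit (gcd with 1478 is 1) or a zero-divisor (gcd > 1). The number of units is φ(1478): factorise 1478 = 2 · 739, so φ(1478) = (2 − 1) · (739 − 1) = 1 · 738 = 738. The nonzero elements number 1478 − 1 = 1477. Hence the nonzero zero-divisors number 1477 − 738 = 739.

Final answer: Z/1478Z has 739 nonzero zero-divisors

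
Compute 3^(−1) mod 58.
3^(−1) ≡ 39 (mod 58)

Apply the extended Euclidean algorithm to (58, 3), tracking rows (r, s, t) with s·58 + t·3 = r. Each division r_prev = q·r_cur + r_new produces the new row as (previous row) − q·(current row):
  row A: (58, 1, 0)   [1·58 + 0·3 = 58]
  row B: (3, 0, 1)   [0·58 + 1·3 = 3]
  58 = 19·3 + 1   → row C = row A − 19·row B = (1, 1, −19)   [check: 1·58 − 19·3 = 1]
  3 = 3·1 + 0   → remainder 0, stop. gcd = 1 (last nonzero row C).
The gcd is 1, so 3 is invertible mod 58. The last nonzero row gives 1·58 − 19·3 = 1, so t = −19. So 3^(−1) ≡ −19 ≡ 39 (mod 58). Verify: 3 · 39 = 117 ≡ 1 (mod 58). ✓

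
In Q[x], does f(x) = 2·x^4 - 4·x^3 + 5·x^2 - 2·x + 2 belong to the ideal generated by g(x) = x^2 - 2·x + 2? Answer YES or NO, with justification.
YES

In Q[x] the ideal (g) consists of all multiples of g, so f ∈ (g) iff g | f, i.e. iff the remainder of f on division by g is 0. Divide f by g (g is monic, so eliminate the leading term of the running remainder at each step):
  leading term 2·x^4: subtract (2·x^2)·g(x) = 2·x^4 - 4·x^3 + 4·x^2, leaving x^2 - 2·x + 2
  leading term x^2: subtract (1)·g(x) = x^2 - 2·x + 2, leaving 0
The remainder is 0, so f(x) = g(x) · h(x) with h(x) = 2·x^2 + 1. Hence g | f, i.e. f ∈ (g).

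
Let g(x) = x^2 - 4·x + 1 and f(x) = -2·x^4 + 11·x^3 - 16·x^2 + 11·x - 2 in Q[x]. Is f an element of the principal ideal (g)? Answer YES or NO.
In Q[x] the ideal (g) consists of all multiples of g, so f ∈ (g) iff g | f, i.e. iff the remainder of f on division by g is 0. Divide f by g (g is monic, so eliminate the leading term of the running remainder at each step):
  leading term -2·x^4: subtract (-2·x^2)·g(x) = -2·x^4 + 8·x^3 - 2·x^2, leaving 3·x^3 - 14·x^2 + 11·x - 2
  leading term 3·x^3: subtract (3·x)·g(x) = 3·x^3 - 12·x^2 + 3·x, leaving -2·x^2 + 8·x - 2
  leading term -2·x^2: subtract (-2)·g(x) = -2·x^2 + 8·x - 2, leaving 0
The remainder is 0, so f(x) = g(x) · h(x) with h(x) = -2·x^2 + 3·x - 2. Hence g | f, i.e. f ∈ (g).

Final answer: YES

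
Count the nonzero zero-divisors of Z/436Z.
In Z/436Z each nonzero element is either a unit (gcd with 436 is 1) or a zero-divisor (gcd > 1). The number of units is φ(436): factorise 436 = 2^2 · 109, so φ(436) = (2^2 − 2^1) · (109 − 1) = 2 · 108 = 216. The nonzero elements number 436 − 1 = 435. Hence the nonzero zero-divisors number 435 − 216 = 219.

Final answer: Z/436Z has 219 nonzero zero-divisors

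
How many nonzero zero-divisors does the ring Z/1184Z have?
In Z/1184Z each nonzero element is either a unit (gcd with 1184 is 1) or a zero-divisor (gcd > 1). The number of units is φ(1184): factorise 1184 = 2^5 · 37, so φ(1184) = (2^5 − 2^4) · (37 − 1) = 16 · 36 = 576. The nonzero elements number 1184 − 1 = 1183. Hence the nonzero zero-divisors number 1183 − 576 = 607.

Final answer: Z/1184Z has 607 nonzero zero-divisors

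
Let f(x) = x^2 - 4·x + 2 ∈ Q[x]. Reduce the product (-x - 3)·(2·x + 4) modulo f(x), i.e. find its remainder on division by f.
a · b ≡ -18·x - 8 (mod f(x))

First multiply in Q[x] without reducing: a · b = -2·x^2 - 10·x - 12. Now divide by f(x) = x^2 - 4·x + 2, eliminating the leading term at each step:
  leading term -2·x^2: subtract (-2)·f(x) = -2·x^2 + 8·x - 4, leaving -18·x - 8
The degree is now < 2, so this is the remainder. Hence a · b ≡ -18·x - 8 in Q[x]/(f).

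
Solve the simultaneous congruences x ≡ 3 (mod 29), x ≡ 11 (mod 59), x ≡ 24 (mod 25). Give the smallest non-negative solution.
The moduli 29, 59, 25 are pairwise coprime, so by the CRT there is a unique solution mod 29·59·25 = 42775.
Solve by successive substitution. Start with x ≡ 3 (mod 29).
  Combine with x ≡ 11 (mod 59): write x = 3 + 29·t and require 3 + 29·t ≡ 11 (mod 59), i.e. 29·t ≡ 11 − 3 ≡ 8 (mod 59). Since 29^(−1) ≡ 57 (mod 59), t ≡ 57·8 ≡ 43 (mod 59). So x ≡ 3 + 29·43 = 1250 (mod 1711).
  Combine with x ≡ 24 (mod 25): write x = 1250 + 1711·t and require 1250 + 1711·t ≡ 24 (mod 25), i.e. 1711·t ≡ 24 − 1250 ≡ 24 (mod 25). Since 1711^(−1) ≡ 16 (mod 25) (1711 ≡ 11 (mod 25)), t ≡ 16·24 ≡ 9 (mod 25). So x ≡ 1250 + 1711·9 = 16649 (mod 42775).
Unique solution in [0, 42775): x = 16649.

Final answer: x ≡ 16649 (mod 42775); the representative in [0, 42775) is 16649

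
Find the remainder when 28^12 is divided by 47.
Use repeated squaring. Binary(12) = 1100. Walk through the bits of the exponent 12 left-to-right: at each bit after the leading one, square the running value, then multiply by 28 if the bit is 1 (always reducing mod 47):
  bit 1 = 1 (leading): start with 28.
  bit 2 = 1: square 28^2 = 784 ≡ 32; bit is 1, so multiply 32·28 = 896 ≡ 3 (mod 47).
  bit 3 = 0: square 3^2 = 9 (mod 47).
  bit 4 = 0: square 9^2 = 81 ≡ 34 (mod 47).
Final value: 28^12 ≡ 34 (mod 47).

Final answer: 34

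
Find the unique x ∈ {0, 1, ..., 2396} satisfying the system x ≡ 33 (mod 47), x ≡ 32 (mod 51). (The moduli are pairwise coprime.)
The moduli 47, 51 are pairwise coprime, so by the CRT there is a unique solution mod 47·51 = 2397.
Solve by successive substitution. Start with x ≡ 33 (mod 47).
  Combine with x ≡ 32 (mod 51): write x = 33 + 47·t and require 33 + 47·t ≡ 32 (mod 51), i.e. 47·t ≡ 32 − 33 ≡ 50 (mod 51). Since 47^(−1) ≡ 38 (mod 51), t ≡ 38·50 ≡ 13 (mod 51). So x ≡ 33 + 47·13 = 644 (mod 2397).
Unique solution in [0, 2397): x = 644.

Final answer: x ≡ 644 (mod 2397); the representative in [0, 2397) is 644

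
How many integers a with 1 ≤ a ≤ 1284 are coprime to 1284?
The number of a ∈ {1, ..., 1284} with gcd(a, 1284) = 1 is by definition Euler's totient φ(1284). φ is multiplicative, with φ(p^e) = p^e − p^(e−1). Factorise 1284 = 2^2 · 3 · 107. Then
  φ(1284) = (2^2 − 2^1) · (3 − 1) · (107 − 1) = 2 · 2 · 106 = 424.
So there are 424 such integers.

Final answer: 424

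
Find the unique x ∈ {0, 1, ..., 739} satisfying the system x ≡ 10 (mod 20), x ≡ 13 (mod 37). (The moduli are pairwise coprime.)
The moduli 20, 37 are pairwise coprime, so by the CRT there is a unique solution mod 20·37 = 740.
Solve by successive substitution. Start with x ≡ 10 (mod 20).
  Combine with x ≡ 13 (mod 37): write x = 10 + 20·t and require 10 + 20·t ≡ 13 (mod 37), i.e. 20·t ≡ 13 − 10 ≡ 3 (mod 37). Since 20^(−1) ≡ 13 (mod 37), t ≡ 13·3 ≡ 2 (mod 37). So x ≡ 10 + 20·2 = 50 (mod 740).
Unique solution in [0, 740): x = 50.

Final answer: x ≡ 50 (mod 740); the representative in [0, 740) is 50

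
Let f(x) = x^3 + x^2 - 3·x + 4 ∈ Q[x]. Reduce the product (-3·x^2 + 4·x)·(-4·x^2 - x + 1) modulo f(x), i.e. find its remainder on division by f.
First multiply in Q[x] without reducing: a · b = 12·x^4 - 13·x^3 - 7·x^2 + 4·x. Now divide by f(x) = x^3 + x^2 - 3·x + 4, eliminating the leading term at each step:
  leading term 12·x^4: subtract (12·x)·f(x) = 12·x^4 + 12·x^3 - 36·x^2 + 48·x, leaving -25·x^3 + 29·x^2 - 44·x
  leading term -25·x^3: subtract (-25)·f(x) = -25·x^3 - 25·x^2 + 75·x - 100, leaving 54·x^2 - 119·x + 100
The degree is now < 3, so this is the remainder. Hence a · b ≡ 54·x^2 - 119·x + 100 in Q[x]/(f).

Final answer: a · b ≡ 54·x^2 - 119·x + 100 (mod f(x))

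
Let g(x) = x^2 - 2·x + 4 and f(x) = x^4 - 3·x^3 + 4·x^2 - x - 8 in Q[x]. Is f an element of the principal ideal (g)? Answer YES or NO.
In Q[x] the ideal (g) consists of all multiples of g, so f ∈ (g) iff g | f, i.e. iff the remainder of f on division by g is 0. Divide f by g (g is monic, so eliminate the leading term of the running remainder at each step):
  leading term x^4: subtract (x^2)·g(x) = x^4 - 2·x^3 + 4·x^2, leaving -x^3 - x - 8
  leading term -x^3: subtract (-x)·g(x) = -x^3 + 2·x^2 - 4·x, leaving -2·x^2 + 3·x - 8
  leading term -2·x^2: subtract (-2)·g(x) = -2·x^2 + 4·x - 8, leaving -x
The remainder r(x) = -x ≠ 0 (and deg r < deg g), so g ∤ f, i.e. f ∉ (g).

Final answer: NO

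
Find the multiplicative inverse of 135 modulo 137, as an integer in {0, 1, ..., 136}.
Apply the extended Euclidean algorithm to (137, 135), tracking rows (r, s, t) with s·137 + t·135 = r. Each division r_prev = q·r_cur + r_new produces the new row as (previous row) − q·(current row):
  row A: (137, 1, 0)   [1·137 + 0·135 = 137]
  row B: (135, 0, 1)   [0·137 + 1·135 = 135]
  137 = 1·135 + 2   → row C = row A − 1·row B = (2, 1, −1)   [check: 1·137 − 1·135 = 2]
  135 = 67·2 + 1   → row D = row B − 67·row C = (1, −67, 68)   [check: −67·137 + 68·135 = 1]
  2 = 2·1 + 0   → remainder 0, stop. gcd = 1 (last nonzero row D).
The gcd is 1, so 135 is invertible mod 137. The last nonzero row gives −67·137 + 68·135 = 1, so t = 68. So 135^(−1) ≡ 68 (mod 137). Verify: 135 · 68 = 9180 ≡ 1 (mod 137). ✓

Final answer: 135^(−1) ≡ 68 (mod 137)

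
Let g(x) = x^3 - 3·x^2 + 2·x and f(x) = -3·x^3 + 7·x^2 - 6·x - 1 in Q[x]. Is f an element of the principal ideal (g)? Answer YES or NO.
In Q[x] the ideal (g) consists of all multiples of g, so f ∈ (g) iff g | f, i.e. iff the remainder of f on division by g is 0. Divide f by g (g is monic, so eliminate the leading term of the running remainder at each step):
  leading term -3·x^3: subtract (-3)·g(x) = -3·x^3 + 9·x^2 - 6·x, leaving -2·x^2 - 1
The remainder r(x) = -2·x^2 - 1 ≠ 0 (and deg r < deg g), so g ∤ f, i.e. f ∉ (g).

Final answer: NO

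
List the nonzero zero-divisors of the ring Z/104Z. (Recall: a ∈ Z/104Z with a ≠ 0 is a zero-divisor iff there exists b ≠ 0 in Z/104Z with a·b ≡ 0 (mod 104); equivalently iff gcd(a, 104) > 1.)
An element a ∈ Z/104Z (with a ≠ 0) is a zero-divisor iff gcd(a, 104) > 1 (because a is a unit precisely when gcd(a, n) = 1, and in Z/nZ every nonzero, non-unit element is a zero-divisor). Scan a = 1, ..., 103 and keep those with gcd(a, 104) > 1:
  gcd(2, 104) = 2, gcd(4, 104) = 4, gcd(6, 104) = 2, gcd(8, 104) = 8, gcd(10, 104) = 2, gcd(12, 104) = 4, gcd(13, 104) = 13, gcd(14, 104) = 2, gcd(16, 104) = 8, gcd(18, 104) = 2, gcd(20, 104) = 4, gcd(22, 104) = 2, gcd(24, 104) = 8, gcd(26, 104) = 26, gcd(28, 104) = 4, gcd(30, 104) = 2, gcd(32, 104) = 8, gcd(34, 104) = 2, gcd(36, 104) = 4, gcd(38, 104) = 2, gcd(39, 104) = 13, gcd(40, 104) = 8, gcd(42, 104) = 2, gcd(44, 104) = 4, gcd(46, 104) = 2, gcd(48, 104) = 8, gcd(50, 104) = 2, gcd(52, 104) = 52, gcd(54, 104) = 2, gcd(56, 104) = 8, gcd(58, 104) = 2, gcd(60, 104) = 4, gcd(62, 104) = 2, gcd(64, 104) = 8, gcd(65, 104) = 13, gcd(66, 104) = 2, gcd(68, 104) = 4, gcd(70, 104) = 2, gcd(72, 104) = 8, gcd(74, 104) = 2, gcd(76, 104) = 4, gcd(78, 104) = 26, gcd(80, 104) = 8, gcd(82, 104) = 2, gcd(84, 104) = 4, gcd(86, 104) = 2, gcd(88, 104) = 8, gcd(90, 104) = 2, gcd(91, 104) = 13, gcd(92, 104) = 4, gcd(94, 104) = 2, gcd(96, 104) = 8, gcd(98, 104) = 2, gcd(100, 104) = 4, gcd(102, 104) = 2.
All other a ∈ {1, ..., 103} have gcd(a, 104) = 1 and are units. So the nonzero zero-divisors are exactly the 55 values of a appearing in this scan.

Final answer: nonzero zero-divisors of Z/104Z = {2, 4, 6, 8, 10, 12, 13, 14, 16, 18, 20, 22, 24, 26, 28, 30, 32, 34, 36, 38, 39, 40, 42, 44, 46, 48, 50, 52, 54, 56, 58, 60, 62, 64, 65, 66, 68, 70, 72, 74, 76, 78, 80, 82, 84, 86, 88, 90, 91, 92, 94, 96, 98, 100, 102}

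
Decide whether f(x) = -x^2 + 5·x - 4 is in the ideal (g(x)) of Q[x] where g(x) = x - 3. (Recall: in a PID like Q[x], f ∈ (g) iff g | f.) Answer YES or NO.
NO

In Q[x] the ideal (g) consists of all multiples of g, so f ∈ (g) iff g | f, i.e. iff the remainder of f on division by g is 0. Divide f by g (g is monic, so eliminate the leading term of the running remainder at each step):
  leading term -x^2: subtract (-x)·g(x) = -x^2 + 3·x, leaving 2·x - 4
  leading term 2·x: subtract (2)·g(x) = 2·x - 6, leaving 2
The remainder r(x) = 2 ≠ 0 (and deg r < deg g), so g ∤ f, i.e. f ∉ (g).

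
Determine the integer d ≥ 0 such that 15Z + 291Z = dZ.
In the PID Z, (a, b) is generated by gcd(a, b). Compute gcd(291, 15) with the extended Euclidean algorithm, tracking rows (r, s, t) with s·291 + t·15 = r:
  row A: (291, 1, 0)   [1·291 + 0·15 = 291]
  row B: (15, 0, 1)   [0·291 + 1·15 = 15]
  291 = 19·15 + 6   → row C = row A − 19·row B = (6, 1, −19)   [check: 1·291 − 19·15 = 6]
  15 = 2·6 + 3   → row D = row B − 2·row C = (3, −2, 39)   [check: −2·291 + 39·15 = 3]
  6 = 2·3 + 0   → remainder 0, stop. gcd = 3 (last nonzero row D).
So gcd(15, 291) = 3, with Bézout identity −2·291 + 39·15 = 3. Containment (⊇): the Bézout identity exhibits 3 as an element of (15, 291), giving (3) ⊆ (15, 291). Containment (⊆): since 3 | 15 and 3 | 291 (15 = 3·5, 291 = 3·97), every Z-linear combination of 15 and 291 is divisible by 3, so (15, 291) ⊆ (3). Therefore (15, 291) = (3), d = 3.

Final answer: (15, 291) = (3); d = 3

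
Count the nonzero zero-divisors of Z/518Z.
Z/518Z has 301 nonzero zero-divisors

In Z/518Z each nonzero element is either a unit (gcd with 518 is 1) or a zero-divisor (gcd > 1). The number of units is φ(518): factorise 518 = 2 · 7 · 37, so φ(518) = (2 − 1) · (7 − 1) · (37 − 1) = 1 · 6 · 36 = 216. The nonzero elements number 518 − 1 = 517. Hence the nonzero zero-divisors number 517 − 216 = 301.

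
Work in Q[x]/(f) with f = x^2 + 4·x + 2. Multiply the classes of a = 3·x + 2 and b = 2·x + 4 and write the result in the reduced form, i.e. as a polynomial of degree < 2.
First multiply in Q[x] without reducing: a · b = 6·x^2 + 16·x + 8. Now divide by f(x) = x^2 + 4·x + 2, eliminating the leading term at each step:
  leading term 6·x^2: subtract (6)·f(x) = 6·x^2 + 24·x + 12, leaving -8·x - 4
The degree is now < 2, so this is the remainder. Hence a · b ≡ -8·x - 4 in Q[x]/(f).

Final answer: a · b ≡ -8·x - 4 (mod f(x))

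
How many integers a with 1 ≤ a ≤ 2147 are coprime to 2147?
2016

The number of a ∈ {1, ..., 2147} with gcd(a, 2147) = 1 is by definition Euler's totient φ(2147). φ is multiplicative, with φ(p^e) = p^e − p^(e−1). Factorise 2147 = 19 · 113. Then
  φ(2147) = (19 − 1) · (113 − 1) = 18 · 112 = 2016.
So there are 2016 such integers.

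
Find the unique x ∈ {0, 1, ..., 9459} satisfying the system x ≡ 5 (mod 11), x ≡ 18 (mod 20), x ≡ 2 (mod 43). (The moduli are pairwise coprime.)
The moduli 11, 20, 43 are pairwise coprime, so by the CRT there is a unique solution mod 11·20·43 = 9460.
Solve by successive substitution. Start with x ≡ 5 (mod 11).
  Combine with x ≡ 18 (mod 20): write x = 5 + 11·t and require 5 + 11·t ≡ 18 (mod 20), i.e. 11·t ≡ 18 − 5 ≡ 13 (mod 20). Since 11^(−1) ≡ 11 (mod 20), t ≡ 11·13 ≡ 3 (mod 20). So x ≡ 5 + 11·3 = 38 (mod 220).
  Combine with x ≡ 2 (mod 43): write x = 38 + 220·t and require 38 + 220·t ≡ 2 (mod 43), i.e. 220·t ≡ 2 − 38 ≡ 7 (mod 43). Since 220^(−1) ≡ 26 (mod 43) (220 ≡ 5 (mod 43)), t ≡ 26·7 ≡ 10 (mod 43). So x ≡ 38 + 220·10 = 2238 (mod 9460).
Unique solution in [0, 9460): x = 2238.

Final answer: x ≡ 2238 (mod 9460); the representative in [0, 9460) is 2238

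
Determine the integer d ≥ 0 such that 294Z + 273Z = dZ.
In the PID Z, (a, b) is generated by gcd(a, b). Compute gcd(294, 273) with the extended Euclidean algorithm, tracking rows (r, s, t) with s·294 + t·273 = r:
  row A: (294, 1, 0)   [1·294 + 0·273 = 294]
  row B: (273, 0, 1)   [0·294 + 1·273 = 273]
  294 = 1·273 + 21   → row C = row A − 1·row B = (21, 1, −1)   [check: 1·294 − 1·273 = 21]
  273 = 13·21 + 0   → remainder 0, stop. gcd = 21 (last nonzero row C).
So gcd(294, 273) = 21, with Bézout identity 1·294 − 1·273 = 21. Containment (⊇): the Bézout identity exhibits 21 as an element of (294, 273), giving (21) ⊆ (294, 273). Containment (⊆): since 21 | 294 and 21 | 273 (294 = 21·14, 273 = 21·13), every Z-linear combination of 294 and 273 is divisible by 21, so (294, 273) ⊆ (21). Therefore (294, 273) = (21), d = 21.

Final answer: (294, 273) = (21); d = 21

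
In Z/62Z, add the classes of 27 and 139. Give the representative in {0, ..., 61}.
42

Reduce the summands first: 139 ≡ 15 (mod 62), so 27 + 139 ≡ 27 + 15 (mod 62). 27 + 15 = 42; 42 = 0·62 + 42, so (27 + 139) mod 62 = 42.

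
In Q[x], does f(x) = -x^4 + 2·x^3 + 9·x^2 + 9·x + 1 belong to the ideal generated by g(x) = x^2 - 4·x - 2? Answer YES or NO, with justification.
NO

In Q[x] the ideal (g) consists of all multiples of g, so f ∈ (g) iff g | f, i.e. iff the remainder of f on division by g is 0. Divide f by g (g is monic, so eliminate the leading term of the running remainder at each step):
  leading term -x^4: subtract (-x^2)·g(x) = -x^4 + 4·x^3 + 2·x^2, leaving -2·x^3 + 7·x^2 + 9·x + 1
  leading term -2·x^3: subtract (-2·x)·g(x) = -2·x^3 + 8·x^2 + 4·x, leaving -x^2 + 5·x + 1
  leading term -x^2: subtract (-1)·g(x) = -x^2 + 4·x + 2, leaving x - 1
The remainder r(x) = x - 1 ≠ 0 (and deg r < deg g), so g ∤ f, i.e. f ∉ (g).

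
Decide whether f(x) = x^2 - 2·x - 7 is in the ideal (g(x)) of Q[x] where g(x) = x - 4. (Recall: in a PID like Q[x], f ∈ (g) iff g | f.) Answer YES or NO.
In Q[x] the ideal (g) consists of all multiples of g, so f ∈ (g) iff g | f, i.e. iff the remainder of f on division by g is 0. Divide f by g (g is monic, so eliminate the leading term of the running remainder at each step):
  leading term x^2: subtract (x)·g(x) = x^2 - 4·x, leaving 2·x - 7
  leading term 2·x: subtract (2)·g(x) = 2·x - 8, leaving 1
The remainder r(x) = 1 ≠ 0 (and deg r < deg g), so g ∤ f, i.e. f ∉ (g).

Final answer: NO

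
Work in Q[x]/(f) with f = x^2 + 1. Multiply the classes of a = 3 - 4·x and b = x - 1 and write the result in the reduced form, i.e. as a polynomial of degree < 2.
First multiply in Q[x] without reducing: a · b = -4·x^2 + 7·x - 3. Now divide by f(x) = x^2 + 1, eliminating the leading term at each step:
  leading term -4·x^2: subtract (-4)·f(x) = -4·x^2 - 4, leaving 7·x + 1
The degree is now < 2, so this is the remainder. Hence a · b ≡ 7·x + 1 in Q[x]/(f).

Final answer: a · b ≡ 7·x + 1 (mod f(x))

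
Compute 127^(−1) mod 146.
Apply the extended Euclidean algorithm to (146, 127), tracking rows (r, s, t) with s·146 + t·127 = r. Each division r_prev = q·r_cur + r_new produces the new row as (previous row) − q·(current row):
  row A: (146, 1, 0)   [1·146 + 0·127 = 146]
  row B: (127, 0, 1)   [0·146 + 1·127 = 127]
  146 = 1·127 + 19   → row C = row A − 1·row B = (19, 1, −1)   [check: 1·146 − 1·127 = 19]
  127 = 6·19 + 13   → row D = row B − 6·row C = (13, −6, 7)   [check: −6·146 + 7·127 = 13]
  19 = 1·13 + 6   → row E = row C − 1·row D = (6, 7, −8)   [check: 7·146 − 8·127 = 6]
  13 = 2·6 + 1   → row F = row D − 2·row E = (1, −20, 23)   [check: −20·146 + 23·127 = 1]
  6 = 6·1 + 0   → remainder 0, stop. gcd = 1 (last nonzero row F).
The gcd is 1, so 127 is invertible mod 146. The last nonzero row gives −20·146 + 23·127 = 1, so t = 23. So 127^(−1) ≡ 23 (mod 146). Verify: 127 · 23 = 2921 ≡ 1 (mod 146). ✓

Final answer: 127^(−1) ≡ 23 (mod 146)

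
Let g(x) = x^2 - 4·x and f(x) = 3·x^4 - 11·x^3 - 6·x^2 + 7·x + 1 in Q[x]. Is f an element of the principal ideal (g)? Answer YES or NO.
In Q[x] the ideal (g) consists of all multiples of g, so f ∈ (g) iff g | f, i.e. iff the remainder of f on division by g is 0. Divide f by g (g is monic, so eliminate the leading term of the running remainder at each step):
  leading term 3·x^4: subtract (3·x^2)·g(x) = 3·x^4 - 12·x^3, leaving x^3 - 6·x^2 + 7·x + 1
  leading term x^3: subtract (x)·g(x) = x^3 - 4·x^2, leaving -2·x^2 + 7·x + 1
  leading term -2·x^2: subtract (-2)·g(x) = -2·x^2 + 8·x, leaving 1 - x
The remainder r(x) = 1 - x ≠ 0 (and deg r < deg g), so g ∤ f, i.e. f ∉ (g).

Final answer: NO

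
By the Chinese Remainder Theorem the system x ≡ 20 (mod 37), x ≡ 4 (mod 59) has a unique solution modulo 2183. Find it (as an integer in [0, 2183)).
The moduli 37, 59 are pairwise coprime, so by the CRT there is a unique solution mod 37·59 = 2183.
Solve by successive substitution. Start with x ≡ 20 (mod 37).
  Combine with x ≡ 4 (mod 59): write x = 20 + 37·t and require 20 + 37·t ≡ 4 (mod 59), i.e. 37·t ≡ 4 − 20 ≡ 43 (mod 59). Since 37^(−1) ≡ 8 (mod 59), t ≡ 8·43 ≡ 49 (mod 59). So x ≡ 20 + 37·49 = 1833 (mod 2183).
Unique solution in [0, 2183): x = 1833.

Final answer: x ≡ 1833 (mod 2183); the representative in [0, 2183) is 1833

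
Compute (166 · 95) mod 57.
Reduce the factors first: 166 ≡ 52, 95 ≡ 38 (mod 57), so 166 · 95 ≡ 52 · 38 (mod 57). 52 · 38 = 1976. Dividing by 57: 1976 = 34·57 + 38. So (166 · 95) mod 57 = 38.

Final answer: 38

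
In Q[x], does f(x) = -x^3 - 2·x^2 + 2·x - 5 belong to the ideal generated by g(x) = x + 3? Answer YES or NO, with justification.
NO

In Q[x] the ideal (g) consists of all multiples of g, so f ∈ (g) iff g | f, i.e. iff the remainder of f on division by g is 0. Divide f by g (g is monic, so eliminate the leading term of the running remainder at each step):
  leading term -x^3: subtract (-x^2)·g(x) = -x^3 - 3·x^2, leaving x^2 + 2·x - 5
  leading term x^2: subtract (x)·g(x) = x^2 + 3·x, leaving -x - 5
  leading term -x: subtract (-1)·g(x) = -x - 3, leaving -2
The remainder r(x) = -2 ≠ 0 (and deg r < deg g), so g ∤ f, i.e. f ∉ (g).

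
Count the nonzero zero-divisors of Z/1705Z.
Z/1705Z has 504 nonzero zero-divisors

In Z/1705Z each nonzero element is either a unit (gcd with 1705 is 1) or a zero-divisor (gcd > 1). The number of units is φ(1705): factorise 1705 = 5 · 11 · 31, so φ(1705) = (5 − 1) · (11 − 1) · (31 − 1) = 4 · 10 · 30 = 1200. The nonzero elements number 1705 − 1 = 1704. Hence the nonzero zero-divisors number 1704 − 1200 = 504.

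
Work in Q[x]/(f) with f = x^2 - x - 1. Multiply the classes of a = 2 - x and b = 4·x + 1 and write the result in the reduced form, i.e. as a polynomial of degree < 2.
First multiply in Q[x] without reducing: a · b = -4·x^2 + 7·x + 2. Now divide by f(x) = x^2 - x - 1, eliminating the leading term at each step:
  leading term -4·x^2: subtract (-4)·f(x) = -4·x^2 + 4·x + 4, leaving 3·x - 2
The degree is now < 2, so this is the remainder. Hence a · b ≡ 3·x - 2 in Q[x]/(f).

Final answer: a · b ≡ 3·x - 2 (mod f(x))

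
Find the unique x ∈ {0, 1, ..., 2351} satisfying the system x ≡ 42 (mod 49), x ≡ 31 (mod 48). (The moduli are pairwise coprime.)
x ≡ 1855 (mod 2352); the representative in [0, 2352) is 1855

The moduli 49, 48 are pairwise coprime, so by the CRT there is a unique solution mod 49·48 = 2352.
Solve by successive substitution. Start with x ≡ 42 (mod 49).
  Combine with x ≡ 31 (mod 48): write x = 42 + 49·t and require 42 + 49·t ≡ 31 (mod 48), i.e. 49·t ≡ 31 − 42 ≡ 37 (mod 48). Since 49^(−1) ≡ 1 (mod 48) (49 ≡ 1 (mod 48)), t ≡ 1·37 ≡ 37 (mod 48). So x ≡ 42 + 49·37 = 1855 (mod 2352).
Unique solution in [0, 2352): x = 1855.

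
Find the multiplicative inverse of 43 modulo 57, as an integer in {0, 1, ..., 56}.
Apply the extended Euclidean algorithm to (57, 43), tracking rows (r, s, t) with s·57 + t·43 = r. Each division r_prev = q·r_cur + r_new produces the new row as (previous row) − q·(current row):
  row A: (57, 1, 0)   [1·57 + 0·43 = 57]
  row B: (43, 0, 1)   [0·57 + 1·43 = 43]
  57 = 1·43 + 14   → row C = row A − 1·row B = (14, 1, −1)   [check: 1·57 − 1·43 = 14]
  43 = 3·14 + 1   → row D = row B − 3·row C = (1, −3, 4)   [check: −3·57 + 4·43 = 1]
  14 = 14·1 + 0   → remainder 0, stop. gcd = 1 (last nonzero row D).
The gcd is 1, so 43 is invertible mod 57. The last nonzero row gives −3·57 + 4·43 = 1, so t = 4. So 43^(−1) ≡ 4 (mod 57). Verify: 43 · 4 = 172 ≡ 1 (mod 57). ✓

Final answer: 43^(−1) ≡ 4 (mod 57)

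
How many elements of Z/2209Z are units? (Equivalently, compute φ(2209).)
An element a ∈ Z/2209Z is a unit iff gcd(a, 2209) = 1, so the number of units is φ(2209). φ is multiplicative, with φ(p^e) = p^e − p^(e−1). Factorise 2209 = 47^2. Then
  φ(2209) = (47^2 − 47^1) = 2162 = 2162.

Final answer: Z/2209Z has φ(2209) = 2162 units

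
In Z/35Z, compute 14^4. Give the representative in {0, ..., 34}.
21

Use repeated squaring. Binary(4) = 100. Walk through the bits of the exponent 4 left-to-right: at each bit after the leading one, square the running value, then multiply by 14 if the bit is 1 (always reducing mod 35):
  bit 1 = 1 (leading): start with 14.
  bit 2 = 0: square 14^2 = 196 ≡ 21 (mod 35).
  bit 3 = 0: square 21^2 = 441 ≡ 21 (mod 35).
Final value: 14^4 ≡ 21 (mod 35).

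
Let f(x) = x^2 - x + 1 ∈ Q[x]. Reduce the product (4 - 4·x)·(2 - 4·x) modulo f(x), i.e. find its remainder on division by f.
First multiply in Q[x] without reducing: a · b = 16·x^2 - 24·x + 8. Now divide by f(x) = x^2 - x + 1, eliminating the leading term at each step:
  leading term 16·x^2: subtract (16)·f(x) = 16·x^2 - 16·x + 16, leaving -8·x - 8
The degree is now < 2, so this is the remainder. Hence a · b ≡ -8·x - 8 in Q[x]/(f).

Final answer: a · b ≡ -8·x - 8 (mod f(x))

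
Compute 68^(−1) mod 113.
68^(−1) ≡ 5 (mod 113)

Apply the extended Euclidean algorithm to (113, 68), tracking rows (r, s, t) with s·113 + t·68 = r. Each division r_prev = q·r_cur + r_new produces the new row as (previous row) − q·(current row):
  row A: (113, 1, 0)   [1·113 + 0·68 = 113]
  row B: (68, 0, 1)   [0·113 + 1·68 = 68]
  113 = 1·68 + 45   → row C = row A − 1·row B = (45, 1, −1)   [check: 1·113 − 1·68 = 45]
  68 = 1·45 + 23   → row D = row B − 1·row C = (23, −1, 2)   [check: −1·113 + 2·68 = 23]
  45 = 1·23 + 22   → row E = row C − 1·row D = (22, 2, −3)   [check: 2·113 − 3·68 = 22]
  23 = 1·22 + 1   → row F = row D − 1·row E = (1, −3, 5)   [check: −3·113 + 5·68 = 1]
  22 = 22·1 + 0   → remainder 0, stop. gcd = 1 (last nonzero row F).
The gcd is 1, so 68 is invertible mod 113. The last nonzero row gives −3·113 + 5·68 = 1, so t = 5. So 68^(−1) ≡ 5 (mod 113). Verify: 68 · 5 = 340 ≡ 1 (mod 113). ✓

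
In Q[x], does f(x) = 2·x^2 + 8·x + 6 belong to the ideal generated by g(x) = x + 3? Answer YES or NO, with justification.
YES

In Q[x] the ideal (g) consists of all multiples of g, so f ∈ (g) iff g | f, i.e. iff the remainder of f on division by g is 0. Divide f by g (g is monic, so eliminate the leading term of the running remainder at each step):
  leading term 2·x^2: subtract (2·x)·g(x) = 2·x^2 + 6·x, leaving 2·x + 6
  leading term 2·x: subtract (2)·g(x) = 2·x + 6, leaving 0
The remainder is 0, so f(x) = g(x) · h(x) with h(x) = 2·x + 2. Hence g | f, i.e. f ∈ (g).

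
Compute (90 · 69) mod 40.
10

Reduce the factors first: 90 ≡ 10, 69 ≡ 29 (mod 40), so 90 · 69 ≡ 10 · 29 (mod 40). 10 · 29 = 290. Dividing by 40: 290 = 7·40 + 10. So (90 · 69) mod 40 = 10.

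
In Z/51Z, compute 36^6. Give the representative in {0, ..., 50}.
Use repeated squaring. Binary(6) = 110. Walk through the bits of the exponent 6 left-to-right: at each bit after the leading one, square the running value, then multiply by 36 if the bit is 1 (always reducing mod 51):
  bit 1 = 1 (leading): start with 36.
  bit 2 = 1: square 36^2 = 1296 ≡ 21; bit is 1, so multiply 21·36 = 756 ≡ 42 (mod 51).
  bit 3 = 0: square 42^2 = 1764 ≡ 30 (mod 51).
Final value: 36^6 ≡ 30 (mod 51).

Final answer: 30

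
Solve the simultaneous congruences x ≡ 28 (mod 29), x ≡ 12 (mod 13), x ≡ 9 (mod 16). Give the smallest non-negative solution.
The moduli 29, 13, 16 are pairwise coprime, so by the CRT there is a unique solution mod 29·13·16 = 6032.
Solve by successive substitution. Start with x ≡ 28 (mod 29).
  Combine with x ≡ 12 (mod 13): write x = 28 + 29·t and require 28 + 29·t ≡ 12 (mod 13), i.e. 29·t ≡ 12 − 28 ≡ 10 (mod 13). Since 29^(−1) ≡ 9 (mod 13) (29 ≡ 3 (mod 13)), t ≡ 9·10 ≡ 12 (mod 13). So x ≡ 28 + 29·12 = 376 (mod 377).
  Combine with x ≡ 9 (mod 16): write x = 376 + 377·t and require 376 + 377·t ≡ 9 (mod 16), i.e. 377·t ≡ 9 − 376 ≡ 1 (mod 16). Since 377^(−1) ≡ 9 (mod 16) (377 ≡ 9 (mod 16)), t ≡ 9·1 ≡ 9 (mod 16). So x ≡ 376 + 377·9 = 3769 (mod 6032).
Unique solution in [0, 6032): x = 3769.

Final answer: x ≡ 3769 (mod 6032); the representative in [0, 6032) is 3769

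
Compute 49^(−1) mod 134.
Apply the extended Euclidean algorithm to (134, 49), tracking rows (r, s, t) with s·134 + t·49 = r. Each division r_prev = q·r_cur + r_new produces the new row as (previous row) − q·(current row):
  row A: (134, 1, 0)   [1·134 + 0·49 = 134]
  row B: (49, 0, 1)   [0·134 + 1·49 = 49]
  134 = 2·49 + 36   → row C = row A − 2·row B = (36, 1, −2)   [check: 1·134 − 2·49 = 36]
  49 = 1·36 + 13   → row D = row B − 1·row C = (13, −1, 3)   [check: −1·134 + 3·49 = 13]
  36 = 2·13 + 10   → row E = row C − 2·row D = (10, 3, −8)   [check: 3·134 − 8·49 = 10]
  13 = 1·10 + 3   → row F = row D − 1·row E = (3, −4, 11)   [check: −4·134 + 11·49 = 3]
  10 = 3·3 + 1   → row G = row E − 3·row F = (1, 15, −41)   [check: 15·134 − 41·49 = 1]
  3 = 3·1 + 0   → remainder 0, stop. gcd = 1 (last nonzero row G).
The gcd is 1, so 49 is invertible mod 134. The last nonzero row gives 15·134 − 41·49 = 1, so t = −41. So 49^(−1) ≡ −41 ≡ 93 (mod 134). Verify: 49 · 93 = 4557 ≡ 1 (mod 134). ✓

Final answer: 49^(−1) ≡ 93 (mod 134)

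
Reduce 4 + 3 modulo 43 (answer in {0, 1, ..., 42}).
7

Both summands are already reduced mod 43. 4 + 3 = 7; 7 = 0·43 + 7, so (4 + 3) mod 43 = 7.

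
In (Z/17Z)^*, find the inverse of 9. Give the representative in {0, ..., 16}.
9^(−1) ≡ 2 (mod 17)

Apply the extended Euclidean algorithm to (17, 9), tracking rows (r, s, t) with s·17 + t·9 = r. Each division r_prev = q·r_cur + r_new produces the new row as (previous row) − q·(current row):
  row A: (17, 1, 0)   [1·17 + 0·9 = 17]
  row B: (9, 0, 1)   [0·17 + 1·9 = 9]
  17 = 1·9 + 8   → row C = row A − 1·row B = (8, 1, −1)   [check: 1·17 − 1·9 = 8]
  9 = 1·8 + 1   → row D = row B − 1·row C = (1, −1, 2)   [check: −1·17 + 2·9 = 1]
  8 = 8·1 + 0   → remainder 0, stop. gcd = 1 (last nonzero row D).
The gcd is 1, so 9 is invertible mod 17. The last nonzero row gives −1·17 + 2·9 = 1, so t = 2. So 9^(−1) ≡ 2 (mod 17). Verify: 9 · 2 = 18 ≡ 1 (mod 17). ✓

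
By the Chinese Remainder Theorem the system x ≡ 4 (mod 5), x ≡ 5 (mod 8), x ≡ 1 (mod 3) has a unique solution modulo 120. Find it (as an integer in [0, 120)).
The moduli 5, 8, 3 are pairwise coprime, so by the CRT there is a unique solution mod 5·8·3 = 120.
Solve by successive substitution. Start with x ≡ 4 (mod 5).
  Combine with x ≡ 5 (mod 8): write x = 4 + 5·t and require 4 + 5·t ≡ 5 (mod 8), i.e. 5·t ≡ 5 − 4 ≡ 1 (mod 8). Since 5^(−1) ≡ 5 (mod 8), t ≡ 5·1 ≡ 5 (mod 8). So x ≡ 4 + 5·5 = 29 (mod 40).
  Combine with x ≡ 1 (mod 3): write x = 29 + 40·t and require 29 + 40·t ≡ 1 (mod 3), i.e. 40·t ≡ 1 − 29 ≡ 2 (mod 3). Since 40^(−1) ≡ 1 (mod 3) (40 ≡ 1 (mod 3)), t ≡ 1·2 ≡ 2 (mod 3). So x ≡ 29 + 40·2 = 109 (mod 120).
Unique solution in [0, 120): x = 109.

Final answer: x ≡ 109 (mod 120); the representative in [0, 120) is 109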